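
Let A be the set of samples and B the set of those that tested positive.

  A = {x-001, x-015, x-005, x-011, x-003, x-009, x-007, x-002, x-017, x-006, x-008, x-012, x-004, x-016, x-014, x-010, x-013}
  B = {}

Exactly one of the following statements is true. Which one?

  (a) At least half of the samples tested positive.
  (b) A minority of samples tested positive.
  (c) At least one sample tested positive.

|A| = 17, |A ∩ B| = 0, |A ∖ B| = 17.
(a) requires |A ∩ B| ≥ |A ∖ B|: false.
(b) requires |A ∩ B| < |A ∖ B|: true.
(c) requires A ∩ B ≠ ∅ (|A ∩ B| ≥ 1): false.

(b)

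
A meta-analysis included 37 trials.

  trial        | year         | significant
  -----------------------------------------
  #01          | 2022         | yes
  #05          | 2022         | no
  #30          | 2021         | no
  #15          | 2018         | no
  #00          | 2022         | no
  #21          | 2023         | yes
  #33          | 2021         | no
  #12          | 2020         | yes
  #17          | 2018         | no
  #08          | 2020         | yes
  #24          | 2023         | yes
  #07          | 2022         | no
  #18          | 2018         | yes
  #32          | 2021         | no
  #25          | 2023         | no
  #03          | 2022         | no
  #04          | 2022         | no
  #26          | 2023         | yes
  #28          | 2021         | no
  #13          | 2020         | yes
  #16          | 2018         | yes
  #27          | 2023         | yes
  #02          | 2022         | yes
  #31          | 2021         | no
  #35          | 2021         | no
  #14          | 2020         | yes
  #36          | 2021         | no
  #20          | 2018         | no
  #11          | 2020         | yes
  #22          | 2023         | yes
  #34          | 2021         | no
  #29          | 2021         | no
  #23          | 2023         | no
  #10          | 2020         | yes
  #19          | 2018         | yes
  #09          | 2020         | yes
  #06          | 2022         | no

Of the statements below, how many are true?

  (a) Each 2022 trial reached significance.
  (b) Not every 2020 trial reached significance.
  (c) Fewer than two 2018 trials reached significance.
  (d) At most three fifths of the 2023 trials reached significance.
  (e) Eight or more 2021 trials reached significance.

(a) 2022: |A| = 8, |A ∩ B| = 2; needs A ⊆ B, i.e. every element of A is in B (|A ∖ B| = 0) — false.
(b) 2020: |A| = 7, |A ∩ B| = 7; needs A ⊄ B (|A ∖ B| ≥ 1) — false.
(c) 2018: |A| = 6, |A ∩ B| = 3; needs |A ∩ B| < 2 — false.
(d) 2023: |A| = 7, |A ∩ B| = 5; needs |A ∩ B| / |A| ≤ 3/5 — false.
(e) 2021: |A| = 9, |A ∩ B| = 0; needs |A ∩ B| ≥ 8 — false.

0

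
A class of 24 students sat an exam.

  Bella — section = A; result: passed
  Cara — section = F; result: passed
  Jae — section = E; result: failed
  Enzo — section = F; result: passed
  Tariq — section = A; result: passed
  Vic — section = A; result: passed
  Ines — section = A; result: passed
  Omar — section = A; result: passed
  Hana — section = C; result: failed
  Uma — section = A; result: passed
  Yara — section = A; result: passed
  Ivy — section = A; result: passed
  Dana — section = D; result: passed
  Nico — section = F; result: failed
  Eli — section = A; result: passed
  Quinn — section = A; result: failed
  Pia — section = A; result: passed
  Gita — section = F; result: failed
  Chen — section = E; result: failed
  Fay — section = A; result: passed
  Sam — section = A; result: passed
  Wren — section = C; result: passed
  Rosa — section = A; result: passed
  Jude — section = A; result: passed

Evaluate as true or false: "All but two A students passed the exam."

'All but two A students passed the exam' holds iff |A ∖ B| = 2.
|A| = 15, |A ∩ B| = 14, |A ∖ B| = 1.
|A ∖ B| = 1, so the statement is false.

False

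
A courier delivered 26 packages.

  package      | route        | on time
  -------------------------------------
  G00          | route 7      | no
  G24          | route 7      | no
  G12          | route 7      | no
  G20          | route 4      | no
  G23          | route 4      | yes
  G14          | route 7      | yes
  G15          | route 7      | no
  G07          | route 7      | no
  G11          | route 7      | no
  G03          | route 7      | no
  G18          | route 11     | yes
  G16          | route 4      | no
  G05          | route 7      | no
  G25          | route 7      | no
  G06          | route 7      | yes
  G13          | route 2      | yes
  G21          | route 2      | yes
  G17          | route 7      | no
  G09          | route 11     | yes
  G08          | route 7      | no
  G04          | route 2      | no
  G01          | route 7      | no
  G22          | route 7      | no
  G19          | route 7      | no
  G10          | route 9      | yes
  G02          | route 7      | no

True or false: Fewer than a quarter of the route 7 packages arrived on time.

True

'Fewer than a quarter of the route 7 packages arrived on time' holds iff |A ∩ B| / |A| < 1/4.
|A| = 17, |A ∩ B| = 2, |A ∖ B| = 15.
|A ∩ B|/|A| = 2/17, so the statement is true.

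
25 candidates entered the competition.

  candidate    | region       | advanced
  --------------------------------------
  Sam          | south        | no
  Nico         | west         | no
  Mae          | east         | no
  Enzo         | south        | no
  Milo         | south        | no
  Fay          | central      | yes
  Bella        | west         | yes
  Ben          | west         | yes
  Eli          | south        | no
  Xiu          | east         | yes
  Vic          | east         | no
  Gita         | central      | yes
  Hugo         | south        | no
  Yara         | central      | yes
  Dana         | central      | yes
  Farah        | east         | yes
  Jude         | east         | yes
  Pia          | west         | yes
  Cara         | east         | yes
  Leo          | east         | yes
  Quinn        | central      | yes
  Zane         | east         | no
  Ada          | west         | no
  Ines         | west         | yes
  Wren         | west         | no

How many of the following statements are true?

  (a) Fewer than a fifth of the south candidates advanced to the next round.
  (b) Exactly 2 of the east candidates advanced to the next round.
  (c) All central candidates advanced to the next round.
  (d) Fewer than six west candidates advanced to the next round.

(a) south: |A| = 5, |A ∩ B| = 0; needs |A ∩ B| / |A| < 1/5 — true.
(b) east: |A| = 8, |A ∩ B| = 5; needs |A ∩ B| = 2 — false.
(c) central: |A| = 5, |A ∩ B| = 5; needs A ⊆ B, i.e. every element of A is in B (|A ∖ B| = 0) — true.
(d) west: |A| = 7, |A ∩ B| = 4; needs |A ∩ B| < 6 — true.

3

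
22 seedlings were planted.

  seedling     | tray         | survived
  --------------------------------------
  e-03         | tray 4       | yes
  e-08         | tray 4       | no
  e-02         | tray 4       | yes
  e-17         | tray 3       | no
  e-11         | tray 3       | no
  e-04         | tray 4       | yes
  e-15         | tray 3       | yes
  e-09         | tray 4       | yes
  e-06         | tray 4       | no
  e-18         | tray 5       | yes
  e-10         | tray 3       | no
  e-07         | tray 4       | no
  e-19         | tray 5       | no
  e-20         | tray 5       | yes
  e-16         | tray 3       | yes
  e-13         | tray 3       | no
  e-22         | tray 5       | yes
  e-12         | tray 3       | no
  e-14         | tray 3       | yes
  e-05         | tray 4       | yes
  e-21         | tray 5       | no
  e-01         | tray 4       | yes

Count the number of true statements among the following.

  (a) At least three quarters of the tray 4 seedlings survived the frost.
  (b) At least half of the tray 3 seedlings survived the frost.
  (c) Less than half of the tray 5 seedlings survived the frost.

0

(a) tray 4: |A| = 9, |A ∩ B| = 6; needs |A ∩ B| / |A| ≥ 3/4 — false.
(b) tray 3: |A| = 8, |A ∩ B| = 3; needs |A ∩ B| ≥ |A ∖ B| — false.
(c) tray 5: |A| = 5, |A ∩ B| = 3; needs |A ∩ B| < |A ∖ B| — false.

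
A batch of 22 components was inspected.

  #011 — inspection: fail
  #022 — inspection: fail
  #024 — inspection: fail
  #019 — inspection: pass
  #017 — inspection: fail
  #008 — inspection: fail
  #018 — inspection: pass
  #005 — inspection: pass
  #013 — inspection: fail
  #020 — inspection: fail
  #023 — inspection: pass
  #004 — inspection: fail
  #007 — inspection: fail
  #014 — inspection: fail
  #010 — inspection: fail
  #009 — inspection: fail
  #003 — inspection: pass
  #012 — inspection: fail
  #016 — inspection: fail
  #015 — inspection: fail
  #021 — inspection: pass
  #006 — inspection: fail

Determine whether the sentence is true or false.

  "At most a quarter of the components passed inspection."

'At most a quarter of the components passed inspection' holds iff |A ∩ B| / |A| ≤ 1/4.
|A| = 22, |A ∩ B| = 6, |A ∖ B| = 16.
|A ∩ B|/|A| = 6/22, so the statement is false.

False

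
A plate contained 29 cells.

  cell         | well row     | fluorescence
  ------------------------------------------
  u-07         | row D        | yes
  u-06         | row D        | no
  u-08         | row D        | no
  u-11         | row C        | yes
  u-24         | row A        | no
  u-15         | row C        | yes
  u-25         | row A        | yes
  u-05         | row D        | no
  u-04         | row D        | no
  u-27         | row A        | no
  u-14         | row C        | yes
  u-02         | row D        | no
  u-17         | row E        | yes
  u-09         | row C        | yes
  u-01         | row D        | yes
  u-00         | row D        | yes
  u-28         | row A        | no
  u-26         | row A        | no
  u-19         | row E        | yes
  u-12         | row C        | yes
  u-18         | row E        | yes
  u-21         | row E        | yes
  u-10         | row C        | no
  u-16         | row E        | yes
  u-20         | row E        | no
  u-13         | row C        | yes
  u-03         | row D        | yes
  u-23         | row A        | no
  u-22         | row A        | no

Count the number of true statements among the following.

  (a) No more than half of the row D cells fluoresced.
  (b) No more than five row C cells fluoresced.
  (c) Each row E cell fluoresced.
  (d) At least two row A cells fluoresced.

1

(a) row D: |A| = 9, |A ∩ B| = 4; needs |A ∩ B| ≤ |A ∖ B| — true.
(b) row C: |A| = 7, |A ∩ B| = 6; needs |A ∩ B| ≤ 5 — false.
(c) row E: |A| = 6, |A ∩ B| = 5; needs A ⊆ B, i.e. every element of A is in B (|A ∖ B| = 0) — false.
(d) row A: |A| = 7, |A ∩ B| = 1; needs |A ∩ B| ≥ 2 — false.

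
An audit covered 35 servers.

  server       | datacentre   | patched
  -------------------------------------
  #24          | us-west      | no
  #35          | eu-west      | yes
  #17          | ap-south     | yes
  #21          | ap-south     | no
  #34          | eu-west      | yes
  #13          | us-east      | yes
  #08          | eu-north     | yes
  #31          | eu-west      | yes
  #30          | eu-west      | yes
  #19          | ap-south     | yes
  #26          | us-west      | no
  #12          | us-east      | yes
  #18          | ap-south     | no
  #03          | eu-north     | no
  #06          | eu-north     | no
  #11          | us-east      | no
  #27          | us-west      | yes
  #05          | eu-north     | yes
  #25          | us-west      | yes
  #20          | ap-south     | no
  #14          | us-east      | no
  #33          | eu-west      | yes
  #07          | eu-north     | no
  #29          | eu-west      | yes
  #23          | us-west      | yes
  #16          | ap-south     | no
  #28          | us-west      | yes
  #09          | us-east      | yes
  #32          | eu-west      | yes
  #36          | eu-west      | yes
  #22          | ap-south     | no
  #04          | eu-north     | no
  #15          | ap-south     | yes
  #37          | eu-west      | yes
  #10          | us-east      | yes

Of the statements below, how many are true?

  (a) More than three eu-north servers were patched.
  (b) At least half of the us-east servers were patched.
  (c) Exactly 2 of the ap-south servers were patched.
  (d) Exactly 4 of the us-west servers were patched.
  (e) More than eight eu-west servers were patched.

(a) eu-north: |A| = 6, |A ∩ B| = 2; needs |A ∩ B| > 3 — false.
(b) us-east: |A| = 6, |A ∩ B| = 4; needs |A ∩ B| ≥ |A ∖ B| — true.
(c) ap-south: |A| = 8, |A ∩ B| = 3; needs |A ∩ B| = 2 — false.
(d) us-west: |A| = 6, |A ∩ B| = 4; needs |A ∩ B| = 4 — true.
(e) eu-west: |A| = 9, |A ∩ B| = 9; needs |A ∩ B| > 8 — true.

3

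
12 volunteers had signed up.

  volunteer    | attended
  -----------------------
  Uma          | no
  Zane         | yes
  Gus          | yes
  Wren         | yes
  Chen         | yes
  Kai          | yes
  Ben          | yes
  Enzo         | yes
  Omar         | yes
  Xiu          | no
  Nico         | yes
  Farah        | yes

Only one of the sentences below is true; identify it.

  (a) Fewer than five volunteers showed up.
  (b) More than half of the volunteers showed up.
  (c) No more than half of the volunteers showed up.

|A| = 12, |A ∩ B| = 10, |A ∖ B| = 2.
(a) requires |A ∩ B| < 5: false.
(b) requires |A ∩ B| > |A ∖ B|: true.
(c) requires |A ∩ B| ≤ |A ∖ B|: false.

(b)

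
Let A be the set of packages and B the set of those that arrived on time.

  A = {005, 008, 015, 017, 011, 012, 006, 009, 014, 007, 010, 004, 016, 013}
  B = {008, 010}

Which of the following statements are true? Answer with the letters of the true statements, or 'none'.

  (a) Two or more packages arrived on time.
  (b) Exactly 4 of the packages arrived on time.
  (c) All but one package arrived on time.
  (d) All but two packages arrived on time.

|A| = 14, |A ∩ B| = 2, |A ∖ B| = 12.
(a) |A ∩ B| ≥ 2: holds.
(b) |A ∩ B| = 4: fails.
(c) |A ∖ B| = 1: fails.
(d) |A ∖ B| = 2: fails.

(a)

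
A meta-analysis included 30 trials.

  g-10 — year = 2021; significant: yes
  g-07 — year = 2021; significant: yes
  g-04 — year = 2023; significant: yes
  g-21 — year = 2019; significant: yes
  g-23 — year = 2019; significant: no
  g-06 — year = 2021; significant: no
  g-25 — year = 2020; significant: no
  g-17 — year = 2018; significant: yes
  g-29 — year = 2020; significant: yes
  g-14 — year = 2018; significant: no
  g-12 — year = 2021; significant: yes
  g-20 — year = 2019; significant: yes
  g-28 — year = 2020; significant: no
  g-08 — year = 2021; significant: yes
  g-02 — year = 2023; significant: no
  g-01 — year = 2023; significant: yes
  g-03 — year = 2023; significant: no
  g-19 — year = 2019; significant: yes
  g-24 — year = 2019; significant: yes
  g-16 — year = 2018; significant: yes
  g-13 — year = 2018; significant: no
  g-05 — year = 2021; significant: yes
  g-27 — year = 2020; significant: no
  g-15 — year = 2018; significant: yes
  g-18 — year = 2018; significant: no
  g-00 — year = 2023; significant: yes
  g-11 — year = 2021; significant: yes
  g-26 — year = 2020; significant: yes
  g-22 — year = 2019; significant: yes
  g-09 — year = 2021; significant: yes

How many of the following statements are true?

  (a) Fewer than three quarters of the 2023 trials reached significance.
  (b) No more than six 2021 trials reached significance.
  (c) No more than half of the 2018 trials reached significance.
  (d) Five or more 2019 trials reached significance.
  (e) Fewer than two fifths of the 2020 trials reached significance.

(a) 2023: |A| = 5, |A ∩ B| = 3; needs |A ∩ B| / |A| < 3/4 — true.
(b) 2021: |A| = 8, |A ∩ B| = 7; needs |A ∩ B| ≤ 6 — false.
(c) 2018: |A| = 6, |A ∩ B| = 3; needs |A ∩ B| ≤ |A ∖ B| — true.
(d) 2019: |A| = 6, |A ∩ B| = 5; needs |A ∩ B| ≥ 5 — true.
(e) 2020: |A| = 5, |A ∩ B| = 2; needs |A ∩ B| / |A| < 2/5 — false.

3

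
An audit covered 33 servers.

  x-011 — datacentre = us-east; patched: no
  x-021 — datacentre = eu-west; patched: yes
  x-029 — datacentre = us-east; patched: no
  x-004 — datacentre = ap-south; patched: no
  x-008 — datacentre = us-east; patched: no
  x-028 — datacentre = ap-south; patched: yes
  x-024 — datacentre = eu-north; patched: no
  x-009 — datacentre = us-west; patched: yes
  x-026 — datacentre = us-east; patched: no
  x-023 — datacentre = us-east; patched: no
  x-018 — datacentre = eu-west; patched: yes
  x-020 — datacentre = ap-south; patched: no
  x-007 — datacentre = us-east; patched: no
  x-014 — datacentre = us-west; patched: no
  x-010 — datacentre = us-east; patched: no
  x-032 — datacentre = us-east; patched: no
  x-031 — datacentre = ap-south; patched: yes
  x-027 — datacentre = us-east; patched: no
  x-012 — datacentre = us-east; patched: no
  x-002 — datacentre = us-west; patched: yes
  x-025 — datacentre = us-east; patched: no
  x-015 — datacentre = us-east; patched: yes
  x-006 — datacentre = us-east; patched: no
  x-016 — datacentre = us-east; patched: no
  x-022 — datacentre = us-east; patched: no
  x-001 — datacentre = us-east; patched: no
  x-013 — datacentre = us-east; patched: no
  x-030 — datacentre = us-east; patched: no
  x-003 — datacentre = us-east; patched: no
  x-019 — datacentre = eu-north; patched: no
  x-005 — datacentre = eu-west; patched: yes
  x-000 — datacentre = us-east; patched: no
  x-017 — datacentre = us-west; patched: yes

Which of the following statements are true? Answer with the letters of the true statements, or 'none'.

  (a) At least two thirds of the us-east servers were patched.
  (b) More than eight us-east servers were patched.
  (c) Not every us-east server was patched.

(c)

|A| = 20, |A ∩ B| = 1, |A ∖ B| = 19.
(a) |A ∩ B| / |A| ≥ 2/3: fails.
(b) |A ∩ B| > 8: fails.
(c) A ⊄ B (|A ∖ B| ≥ 1): holds.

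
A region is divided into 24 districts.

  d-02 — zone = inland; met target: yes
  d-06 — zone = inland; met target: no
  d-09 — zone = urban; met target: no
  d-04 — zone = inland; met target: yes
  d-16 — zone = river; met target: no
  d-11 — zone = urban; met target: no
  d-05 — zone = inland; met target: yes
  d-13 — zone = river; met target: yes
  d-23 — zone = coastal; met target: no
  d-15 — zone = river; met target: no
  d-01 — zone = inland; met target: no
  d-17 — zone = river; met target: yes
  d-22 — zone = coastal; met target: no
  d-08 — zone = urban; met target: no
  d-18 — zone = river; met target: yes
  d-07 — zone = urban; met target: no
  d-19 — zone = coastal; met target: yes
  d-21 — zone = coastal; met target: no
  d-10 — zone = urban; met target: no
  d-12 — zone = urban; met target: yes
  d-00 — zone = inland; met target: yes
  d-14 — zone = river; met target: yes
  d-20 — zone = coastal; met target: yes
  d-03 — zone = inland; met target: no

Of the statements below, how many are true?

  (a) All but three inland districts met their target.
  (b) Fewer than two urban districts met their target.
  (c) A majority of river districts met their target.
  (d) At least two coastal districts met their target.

(a) inland: |A| = 7, |A ∩ B| = 4; needs |A ∖ B| = 3 — true.
(b) urban: |A| = 6, |A ∩ B| = 1; needs |A ∩ B| < 2 — true.
(c) river: |A| = 6, |A ∩ B| = 4; needs |A ∩ B| > |A ∖ B| — true.
(d) coastal: |A| = 5, |A ∩ B| = 2; needs |A ∩ B| ≥ 2 — true.

4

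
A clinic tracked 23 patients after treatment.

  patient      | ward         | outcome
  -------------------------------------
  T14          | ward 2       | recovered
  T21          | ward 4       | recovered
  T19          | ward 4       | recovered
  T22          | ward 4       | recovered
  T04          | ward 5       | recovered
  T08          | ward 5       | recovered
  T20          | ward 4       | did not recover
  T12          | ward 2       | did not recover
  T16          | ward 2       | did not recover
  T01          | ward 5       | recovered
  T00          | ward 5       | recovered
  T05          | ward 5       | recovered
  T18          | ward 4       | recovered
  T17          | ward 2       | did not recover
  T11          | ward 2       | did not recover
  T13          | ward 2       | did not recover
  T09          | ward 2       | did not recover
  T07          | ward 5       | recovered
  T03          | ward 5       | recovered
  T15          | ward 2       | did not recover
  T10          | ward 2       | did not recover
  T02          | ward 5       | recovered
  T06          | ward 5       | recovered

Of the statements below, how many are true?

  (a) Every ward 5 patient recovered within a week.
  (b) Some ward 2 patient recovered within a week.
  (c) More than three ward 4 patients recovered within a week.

3

(a) ward 5: |A| = 9, |A ∩ B| = 9; needs A ⊆ B, i.e. every element of A is in B (|A ∖ B| = 0) — true.
(b) ward 2: |A| = 9, |A ∩ B| = 1; needs A ∩ B ≠ ∅ (|A ∩ B| ≥ 1) — true.
(c) ward 4: |A| = 5, |A ∩ B| = 4; needs |A ∩ B| > 3 — true.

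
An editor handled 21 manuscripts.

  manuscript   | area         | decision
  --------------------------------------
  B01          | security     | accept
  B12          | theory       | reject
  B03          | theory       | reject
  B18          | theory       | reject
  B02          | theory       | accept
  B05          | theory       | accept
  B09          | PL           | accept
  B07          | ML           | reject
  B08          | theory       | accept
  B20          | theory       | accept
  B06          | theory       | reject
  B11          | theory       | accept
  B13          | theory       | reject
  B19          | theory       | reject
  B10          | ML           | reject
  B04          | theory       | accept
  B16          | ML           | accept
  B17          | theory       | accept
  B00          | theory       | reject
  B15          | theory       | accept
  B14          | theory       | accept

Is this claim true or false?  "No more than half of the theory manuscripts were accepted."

'No more than half of the theory manuscripts were accepted' holds iff |A ∩ B| ≤ |A ∖ B|.
|A| = 16, |A ∩ B| = 9, |A ∖ B| = 7.
9 > 7, so the statement is false.

False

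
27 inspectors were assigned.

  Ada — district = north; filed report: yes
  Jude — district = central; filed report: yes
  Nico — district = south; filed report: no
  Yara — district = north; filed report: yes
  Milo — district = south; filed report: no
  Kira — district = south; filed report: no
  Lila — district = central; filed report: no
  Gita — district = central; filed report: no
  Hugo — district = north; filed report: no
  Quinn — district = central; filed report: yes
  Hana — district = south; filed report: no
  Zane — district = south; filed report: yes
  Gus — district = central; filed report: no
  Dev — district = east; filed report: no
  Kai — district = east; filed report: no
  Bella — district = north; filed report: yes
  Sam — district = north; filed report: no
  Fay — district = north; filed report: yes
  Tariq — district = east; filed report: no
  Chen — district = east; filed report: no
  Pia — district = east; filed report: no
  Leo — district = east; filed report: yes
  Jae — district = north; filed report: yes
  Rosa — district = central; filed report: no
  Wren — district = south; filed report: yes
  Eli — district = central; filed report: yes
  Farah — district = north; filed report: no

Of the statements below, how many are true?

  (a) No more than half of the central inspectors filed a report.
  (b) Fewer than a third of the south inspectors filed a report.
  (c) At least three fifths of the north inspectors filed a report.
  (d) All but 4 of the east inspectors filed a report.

2

(a) central: |A| = 7, |A ∩ B| = 3; needs |A ∩ B| ≤ |A ∖ B| — true.
(b) south: |A| = 6, |A ∩ B| = 2; needs |A ∩ B| / |A| < 1/3 — false.
(c) north: |A| = 8, |A ∩ B| = 5; needs |A ∩ B| / |A| ≥ 3/5 — true.
(d) east: |A| = 6, |A ∩ B| = 1; needs |A ∖ B| = 4 — false.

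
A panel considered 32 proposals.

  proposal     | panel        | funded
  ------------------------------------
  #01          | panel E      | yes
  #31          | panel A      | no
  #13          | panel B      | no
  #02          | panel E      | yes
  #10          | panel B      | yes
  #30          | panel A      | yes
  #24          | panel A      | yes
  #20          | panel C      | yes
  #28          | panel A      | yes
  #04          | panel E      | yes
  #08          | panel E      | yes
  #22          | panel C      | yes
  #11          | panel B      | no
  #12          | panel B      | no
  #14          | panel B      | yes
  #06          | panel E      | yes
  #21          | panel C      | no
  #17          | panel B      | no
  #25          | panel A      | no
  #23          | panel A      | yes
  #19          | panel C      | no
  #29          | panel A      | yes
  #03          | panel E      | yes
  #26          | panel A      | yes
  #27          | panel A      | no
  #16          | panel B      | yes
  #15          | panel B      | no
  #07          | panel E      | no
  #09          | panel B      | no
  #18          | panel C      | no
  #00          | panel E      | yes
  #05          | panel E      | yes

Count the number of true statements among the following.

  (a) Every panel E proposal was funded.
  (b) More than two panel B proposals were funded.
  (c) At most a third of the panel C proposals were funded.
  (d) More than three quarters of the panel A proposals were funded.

1

(a) panel E: |A| = 9, |A ∩ B| = 8; needs A ⊆ B, i.e. every element of A is in B (|A ∖ B| = 0) — false.
(b) panel B: |A| = 9, |A ∩ B| = 3; needs |A ∩ B| > 2 — true.
(c) panel C: |A| = 5, |A ∩ B| = 2; needs |A ∩ B| / |A| ≤ 1/3 — false.
(d) panel A: |A| = 9, |A ∩ B| = 6; needs |A ∩ B| / |A| > 3/4 — false.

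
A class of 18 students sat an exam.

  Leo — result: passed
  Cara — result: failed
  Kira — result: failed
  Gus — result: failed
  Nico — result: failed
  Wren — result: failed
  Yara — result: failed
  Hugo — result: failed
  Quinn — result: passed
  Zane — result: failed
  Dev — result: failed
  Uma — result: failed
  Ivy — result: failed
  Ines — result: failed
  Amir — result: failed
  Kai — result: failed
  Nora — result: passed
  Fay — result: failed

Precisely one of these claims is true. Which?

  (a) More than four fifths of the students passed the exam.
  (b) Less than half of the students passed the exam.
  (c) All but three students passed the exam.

|A| = 18, |A ∩ B| = 3, |A ∖ B| = 15.
(a) requires |A ∩ B| / |A| > 4/5: false.
(b) requires |A ∩ B| < |A ∖ B|: true.
(c) requires |A ∖ B| = 3: false.

(b)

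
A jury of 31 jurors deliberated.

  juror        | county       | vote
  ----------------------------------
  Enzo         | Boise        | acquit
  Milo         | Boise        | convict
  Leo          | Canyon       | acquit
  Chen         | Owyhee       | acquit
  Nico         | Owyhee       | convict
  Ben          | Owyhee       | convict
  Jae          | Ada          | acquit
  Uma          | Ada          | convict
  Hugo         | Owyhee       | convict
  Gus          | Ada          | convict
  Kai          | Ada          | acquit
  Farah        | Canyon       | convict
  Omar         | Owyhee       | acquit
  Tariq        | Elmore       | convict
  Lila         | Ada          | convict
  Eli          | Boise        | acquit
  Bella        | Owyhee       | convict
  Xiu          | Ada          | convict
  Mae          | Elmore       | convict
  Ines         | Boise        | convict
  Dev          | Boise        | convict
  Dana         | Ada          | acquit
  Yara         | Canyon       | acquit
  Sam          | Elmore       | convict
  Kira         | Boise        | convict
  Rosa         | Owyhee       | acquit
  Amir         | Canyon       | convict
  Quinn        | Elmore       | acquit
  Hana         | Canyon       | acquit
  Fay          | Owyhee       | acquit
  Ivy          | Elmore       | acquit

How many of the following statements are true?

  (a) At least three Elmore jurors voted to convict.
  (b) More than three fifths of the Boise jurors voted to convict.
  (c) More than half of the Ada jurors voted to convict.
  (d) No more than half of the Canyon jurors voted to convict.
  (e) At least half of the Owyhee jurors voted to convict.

(a) Elmore: |A| = 5, |A ∩ B| = 3; needs |A ∩ B| ≥ 3 — true.
(b) Boise: |A| = 6, |A ∩ B| = 4; needs |A ∩ B| / |A| > 3/5 — true.
(c) Ada: |A| = 7, |A ∩ B| = 4; needs |A ∩ B| > |A ∖ B| — true.
(d) Canyon: |A| = 5, |A ∩ B| = 2; needs |A ∩ B| ≤ |A ∖ B| — true.
(e) Owyhee: |A| = 8, |A ∩ B| = 4; needs |A ∩ B| ≥ |A ∖ B| — true.

5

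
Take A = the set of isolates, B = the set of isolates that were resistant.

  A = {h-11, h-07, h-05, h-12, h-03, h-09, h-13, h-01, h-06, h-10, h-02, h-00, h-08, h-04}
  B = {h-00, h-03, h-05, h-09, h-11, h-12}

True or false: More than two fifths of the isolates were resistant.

Truth condition: |A ∩ B| / |A| > 2/5.
A (the restrictor) = {h-11, h-07, h-05, h-12, h-03, h-09, h-13, h-01, h-06, h-10, h-02, h-00, h-08, h-04}, |A| = 14.
A ∩ B = {h-11, h-05, h-12, h-03, h-09, h-00}, so |A ∩ B| = 6.
A ∖ B = {h-07, h-13, h-01, h-06, h-10, h-02, h-08, h-04}, so |A ∖ B| = 8.
|A ∩ B|/|A| = 6/14, so the statement is true.

True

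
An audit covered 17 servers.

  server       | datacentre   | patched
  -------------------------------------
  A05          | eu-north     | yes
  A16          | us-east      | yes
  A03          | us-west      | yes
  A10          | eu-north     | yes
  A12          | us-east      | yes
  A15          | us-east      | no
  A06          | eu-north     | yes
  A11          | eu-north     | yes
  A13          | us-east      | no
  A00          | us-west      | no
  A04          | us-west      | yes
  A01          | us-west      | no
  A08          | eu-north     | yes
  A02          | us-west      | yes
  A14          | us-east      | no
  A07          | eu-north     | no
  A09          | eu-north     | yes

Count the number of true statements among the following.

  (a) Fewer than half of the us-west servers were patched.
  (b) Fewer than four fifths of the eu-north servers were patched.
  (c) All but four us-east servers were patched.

(a) us-west: |A| = 5, |A ∩ B| = 3; needs |A ∩ B| < |A ∖ B| — false.
(b) eu-north: |A| = 7, |A ∩ B| = 6; needs |A ∩ B| / |A| < 4/5 — false.
(c) us-east: |A| = 5, |A ∩ B| = 2; needs |A ∖ B| = 4 — false.

0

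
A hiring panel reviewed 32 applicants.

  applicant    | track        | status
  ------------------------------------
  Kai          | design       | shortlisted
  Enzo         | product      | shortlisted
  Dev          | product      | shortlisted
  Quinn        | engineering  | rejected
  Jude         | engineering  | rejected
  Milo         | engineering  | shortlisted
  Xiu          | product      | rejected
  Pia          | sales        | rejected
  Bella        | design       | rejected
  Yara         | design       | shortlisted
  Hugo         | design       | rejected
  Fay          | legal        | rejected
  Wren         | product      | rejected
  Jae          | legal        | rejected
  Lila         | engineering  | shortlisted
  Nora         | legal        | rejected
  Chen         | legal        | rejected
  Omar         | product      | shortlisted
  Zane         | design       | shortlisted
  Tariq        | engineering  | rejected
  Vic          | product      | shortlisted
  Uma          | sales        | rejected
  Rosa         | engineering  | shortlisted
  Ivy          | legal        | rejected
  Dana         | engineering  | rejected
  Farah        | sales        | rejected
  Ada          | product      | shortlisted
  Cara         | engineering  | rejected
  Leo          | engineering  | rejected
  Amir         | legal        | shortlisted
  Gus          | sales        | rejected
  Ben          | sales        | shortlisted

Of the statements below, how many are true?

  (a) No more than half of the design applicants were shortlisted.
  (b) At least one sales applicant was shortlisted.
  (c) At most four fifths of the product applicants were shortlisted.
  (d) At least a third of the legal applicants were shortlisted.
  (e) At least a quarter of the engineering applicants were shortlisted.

3

(a) design: |A| = 5, |A ∩ B| = 3; needs |A ∩ B| ≤ |A ∖ B| — false.
(b) sales: |A| = 5, |A ∩ B| = 1; needs A ∩ B ≠ ∅ (|A ∩ B| ≥ 1) — true.
(c) product: |A| = 7, |A ∩ B| = 5; needs |A ∩ B| / |A| ≤ 4/5 — true.
(d) legal: |A| = 6, |A ∩ B| = 1; needs |A ∩ B| / |A| ≥ 1/3 — false.
(e) engineering: |A| = 9, |A ∩ B| = 3; needs |A ∩ B| / |A| ≥ 1/4 — true.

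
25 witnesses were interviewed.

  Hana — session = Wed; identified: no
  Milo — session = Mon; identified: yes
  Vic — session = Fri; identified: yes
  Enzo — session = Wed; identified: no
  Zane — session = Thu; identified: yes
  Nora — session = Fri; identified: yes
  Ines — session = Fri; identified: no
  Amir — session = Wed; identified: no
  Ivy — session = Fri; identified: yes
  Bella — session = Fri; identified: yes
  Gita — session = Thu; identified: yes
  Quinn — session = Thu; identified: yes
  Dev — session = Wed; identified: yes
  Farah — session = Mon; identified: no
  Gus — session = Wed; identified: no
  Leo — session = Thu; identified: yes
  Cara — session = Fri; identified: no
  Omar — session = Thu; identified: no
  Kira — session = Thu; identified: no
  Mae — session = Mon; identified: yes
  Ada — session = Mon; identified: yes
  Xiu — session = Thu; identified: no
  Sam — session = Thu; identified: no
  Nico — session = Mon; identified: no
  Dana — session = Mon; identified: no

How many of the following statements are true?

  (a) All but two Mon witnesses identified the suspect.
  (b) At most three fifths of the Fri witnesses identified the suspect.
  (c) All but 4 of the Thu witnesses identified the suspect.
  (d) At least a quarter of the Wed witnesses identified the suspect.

(a) Mon: |A| = 6, |A ∩ B| = 3; needs |A ∖ B| = 2 — false.
(b) Fri: |A| = 6, |A ∩ B| = 4; needs |A ∩ B| / |A| ≤ 3/5 — false.
(c) Thu: |A| = 8, |A ∩ B| = 4; needs |A ∖ B| = 4 — true.
(d) Wed: |A| = 5, |A ∩ B| = 1; needs |A ∩ B| / |A| ≥ 1/4 — false.

1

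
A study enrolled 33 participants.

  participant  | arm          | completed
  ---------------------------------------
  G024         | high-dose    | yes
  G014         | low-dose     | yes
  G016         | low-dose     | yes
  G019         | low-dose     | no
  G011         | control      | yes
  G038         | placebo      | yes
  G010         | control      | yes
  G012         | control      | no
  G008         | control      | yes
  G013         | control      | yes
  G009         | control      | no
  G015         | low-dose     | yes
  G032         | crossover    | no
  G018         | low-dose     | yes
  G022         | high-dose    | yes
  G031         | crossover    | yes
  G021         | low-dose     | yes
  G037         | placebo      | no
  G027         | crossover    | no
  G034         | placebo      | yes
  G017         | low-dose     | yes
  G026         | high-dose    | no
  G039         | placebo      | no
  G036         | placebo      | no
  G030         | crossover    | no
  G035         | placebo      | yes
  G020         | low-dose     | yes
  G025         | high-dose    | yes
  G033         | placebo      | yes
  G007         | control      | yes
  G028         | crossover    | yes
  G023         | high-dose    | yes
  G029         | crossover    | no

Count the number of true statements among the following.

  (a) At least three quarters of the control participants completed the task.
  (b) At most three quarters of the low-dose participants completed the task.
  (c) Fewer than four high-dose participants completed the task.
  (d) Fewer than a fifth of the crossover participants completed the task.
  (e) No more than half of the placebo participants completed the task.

0

(a) control: |A| = 7, |A ∩ B| = 5; needs |A ∩ B| / |A| ≥ 3/4 — false.
(b) low-dose: |A| = 8, |A ∩ B| = 7; needs |A ∩ B| / |A| ≤ 3/4 — false.
(c) high-dose: |A| = 5, |A ∩ B| = 4; needs |A ∩ B| < 4 — false.
(d) crossover: |A| = 6, |A ∩ B| = 2; needs |A ∩ B| / |A| < 1/5 — false.
(e) placebo: |A| = 7, |A ∩ B| = 4; needs |A ∩ B| ≤ |A ∖ B| — false.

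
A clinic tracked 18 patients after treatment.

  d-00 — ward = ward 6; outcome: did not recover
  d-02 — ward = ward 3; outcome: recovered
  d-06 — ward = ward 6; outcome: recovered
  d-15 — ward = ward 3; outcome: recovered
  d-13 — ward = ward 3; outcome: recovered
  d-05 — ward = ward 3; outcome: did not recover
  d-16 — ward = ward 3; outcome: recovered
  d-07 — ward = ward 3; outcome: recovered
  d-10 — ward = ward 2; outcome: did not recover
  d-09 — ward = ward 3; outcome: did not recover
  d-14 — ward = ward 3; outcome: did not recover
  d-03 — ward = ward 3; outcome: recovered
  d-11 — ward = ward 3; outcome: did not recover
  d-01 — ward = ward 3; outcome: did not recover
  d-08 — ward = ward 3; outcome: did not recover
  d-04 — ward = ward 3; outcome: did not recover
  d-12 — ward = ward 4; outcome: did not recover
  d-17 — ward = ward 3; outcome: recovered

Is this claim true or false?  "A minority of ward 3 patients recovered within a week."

'A minority of ward 3 patients recovered within a week' holds iff |A ∩ B| < |A ∖ B|.
A (the restrictor) = {d-02, d-15, d-13, d-05, d-16, d-07, d-09, d-14, d-03, d-11, d-01, d-08, d-04, d-17}, |A| = 14.
A ∩ B = {d-02, d-15, d-13, d-16, d-07, d-03, d-17}, so |A ∩ B| = 7.
A ∖ B = {d-05, d-09, d-14, d-11, d-01, d-08, d-04}, so |A ∖ B| = 7.
7 = 7, so the statement is false.

False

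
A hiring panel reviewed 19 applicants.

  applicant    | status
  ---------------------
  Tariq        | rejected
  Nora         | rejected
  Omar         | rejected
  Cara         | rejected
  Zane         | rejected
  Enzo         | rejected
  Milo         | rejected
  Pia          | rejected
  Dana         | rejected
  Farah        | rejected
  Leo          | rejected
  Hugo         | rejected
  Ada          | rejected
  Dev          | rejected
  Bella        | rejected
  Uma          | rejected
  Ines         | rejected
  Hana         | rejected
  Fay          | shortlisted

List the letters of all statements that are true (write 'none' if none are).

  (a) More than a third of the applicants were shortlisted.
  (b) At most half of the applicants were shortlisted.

|A| = 19, |A ∩ B| = 1, |A ∖ B| = 18.
(a) |A ∩ B| / |A| > 1/3: fails.
(b) |A ∩ B| ≤ |A ∖ B|: holds.

(b)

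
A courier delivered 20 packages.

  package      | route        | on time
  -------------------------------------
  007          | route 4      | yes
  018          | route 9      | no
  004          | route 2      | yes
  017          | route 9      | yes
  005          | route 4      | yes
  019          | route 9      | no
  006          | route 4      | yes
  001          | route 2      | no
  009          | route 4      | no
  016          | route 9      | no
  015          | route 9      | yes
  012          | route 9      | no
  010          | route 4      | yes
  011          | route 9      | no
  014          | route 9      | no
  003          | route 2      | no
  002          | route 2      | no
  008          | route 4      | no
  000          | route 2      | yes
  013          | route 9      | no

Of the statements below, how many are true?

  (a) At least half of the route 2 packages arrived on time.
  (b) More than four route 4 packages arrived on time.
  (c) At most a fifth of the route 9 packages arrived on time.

(a) route 2: |A| = 5, |A ∩ B| = 2; needs |A ∩ B| ≥ |A ∖ B| — false.
(b) route 4: |A| = 6, |A ∩ B| = 4; needs |A ∩ B| > 4 — false.
(c) route 9: |A| = 9, |A ∩ B| = 2; needs |A ∩ B| / |A| ≤ 1/5 — false.

0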